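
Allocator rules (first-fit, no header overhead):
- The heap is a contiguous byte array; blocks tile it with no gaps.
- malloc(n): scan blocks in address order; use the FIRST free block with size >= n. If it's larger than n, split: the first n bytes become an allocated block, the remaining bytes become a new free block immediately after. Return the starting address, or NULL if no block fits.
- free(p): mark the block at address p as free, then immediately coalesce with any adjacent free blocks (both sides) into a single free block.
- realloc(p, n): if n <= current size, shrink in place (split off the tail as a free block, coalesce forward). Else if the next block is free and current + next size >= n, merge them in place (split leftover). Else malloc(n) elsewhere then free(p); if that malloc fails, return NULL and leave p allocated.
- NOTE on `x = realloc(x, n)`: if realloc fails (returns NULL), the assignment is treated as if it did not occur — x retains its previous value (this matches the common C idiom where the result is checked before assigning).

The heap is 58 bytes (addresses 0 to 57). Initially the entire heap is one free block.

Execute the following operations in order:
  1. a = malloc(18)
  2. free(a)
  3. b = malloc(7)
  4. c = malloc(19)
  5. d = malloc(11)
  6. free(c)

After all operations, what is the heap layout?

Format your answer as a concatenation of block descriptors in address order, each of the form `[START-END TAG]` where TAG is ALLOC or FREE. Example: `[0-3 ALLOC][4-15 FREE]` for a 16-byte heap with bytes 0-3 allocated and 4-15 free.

Answer: [0-6 ALLOC][7-25 FREE][26-36 ALLOC][37-57 FREE]

Derivation:
Op 1: a = malloc(18) -> a = 0; heap: [0-17 ALLOC][18-57 FREE]
Op 2: free(a) -> (freed a); heap: [0-57 FREE]
Op 3: b = malloc(7) -> b = 0; heap: [0-6 ALLOC][7-57 FREE]
Op 4: c = malloc(19) -> c = 7; heap: [0-6 ALLOC][7-25 ALLOC][26-57 FREE]
Op 5: d = malloc(11) -> d = 26; heap: [0-6 ALLOC][7-25 ALLOC][26-36 ALLOC][37-57 FREE]
Op 6: free(c) -> (freed c); heap: [0-6 ALLOC][7-25 FREE][26-36 ALLOC][37-57 FREE]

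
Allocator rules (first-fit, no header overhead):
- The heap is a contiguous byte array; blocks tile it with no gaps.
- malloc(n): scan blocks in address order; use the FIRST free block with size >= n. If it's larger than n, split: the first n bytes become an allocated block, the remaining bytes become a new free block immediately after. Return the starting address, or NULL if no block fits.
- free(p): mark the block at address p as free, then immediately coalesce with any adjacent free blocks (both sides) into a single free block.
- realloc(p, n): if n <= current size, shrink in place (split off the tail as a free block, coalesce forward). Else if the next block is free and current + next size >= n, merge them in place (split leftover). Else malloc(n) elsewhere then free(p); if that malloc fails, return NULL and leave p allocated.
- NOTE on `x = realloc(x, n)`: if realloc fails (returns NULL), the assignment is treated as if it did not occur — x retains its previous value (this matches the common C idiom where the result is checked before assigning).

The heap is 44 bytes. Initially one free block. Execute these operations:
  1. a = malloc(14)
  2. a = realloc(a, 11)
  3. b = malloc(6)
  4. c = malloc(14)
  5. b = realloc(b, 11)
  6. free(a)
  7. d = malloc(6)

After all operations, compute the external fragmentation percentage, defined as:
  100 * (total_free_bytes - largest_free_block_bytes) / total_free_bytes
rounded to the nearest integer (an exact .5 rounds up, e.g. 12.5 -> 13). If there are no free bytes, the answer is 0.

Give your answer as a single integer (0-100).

Op 1: a = malloc(14) -> a = 0; heap: [0-13 ALLOC][14-43 FREE]
Op 2: a = realloc(a, 11) -> a = 0; heap: [0-10 ALLOC][11-43 FREE]
Op 3: b = malloc(6) -> b = 11; heap: [0-10 ALLOC][11-16 ALLOC][17-43 FREE]
Op 4: c = malloc(14) -> c = 17; heap: [0-10 ALLOC][11-16 ALLOC][17-30 ALLOC][31-43 FREE]
Op 5: b = realloc(b, 11) -> b = 31; heap: [0-10 ALLOC][11-16 FREE][17-30 ALLOC][31-41 ALLOC][42-43 FREE]
Op 6: free(a) -> (freed a); heap: [0-16 FREE][17-30 ALLOC][31-41 ALLOC][42-43 FREE]
Op 7: d = malloc(6) -> d = 0; heap: [0-5 ALLOC][6-16 FREE][17-30 ALLOC][31-41 ALLOC][42-43 FREE]
Free blocks: [11 2] total_free=13 largest=11 -> 100*(13-11)/13 = 200/13 ≈ 15.385 -> rounds to 15

Answer: 15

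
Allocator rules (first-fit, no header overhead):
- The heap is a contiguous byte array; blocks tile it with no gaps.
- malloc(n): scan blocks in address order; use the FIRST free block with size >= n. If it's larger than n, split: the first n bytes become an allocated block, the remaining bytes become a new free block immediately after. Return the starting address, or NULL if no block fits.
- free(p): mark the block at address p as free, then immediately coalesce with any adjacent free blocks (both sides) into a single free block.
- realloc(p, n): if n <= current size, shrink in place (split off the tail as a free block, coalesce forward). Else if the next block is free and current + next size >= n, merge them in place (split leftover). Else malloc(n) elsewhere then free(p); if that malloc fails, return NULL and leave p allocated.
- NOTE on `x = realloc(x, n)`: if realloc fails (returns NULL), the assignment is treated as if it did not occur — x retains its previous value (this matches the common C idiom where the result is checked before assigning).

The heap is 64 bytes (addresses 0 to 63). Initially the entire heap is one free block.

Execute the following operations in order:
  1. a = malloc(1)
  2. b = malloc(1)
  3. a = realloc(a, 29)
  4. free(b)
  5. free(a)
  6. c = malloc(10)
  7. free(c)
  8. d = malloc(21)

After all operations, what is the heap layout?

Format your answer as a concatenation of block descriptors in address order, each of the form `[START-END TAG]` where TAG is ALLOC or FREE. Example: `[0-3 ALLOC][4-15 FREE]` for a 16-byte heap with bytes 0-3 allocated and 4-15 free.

Answer: [0-20 ALLOC][21-63 FREE]

Derivation:
Op 1: a = malloc(1) -> a = 0; heap: [0-0 ALLOC][1-63 FREE]
Op 2: b = malloc(1) -> b = 1; heap: [0-0 ALLOC][1-1 ALLOC][2-63 FREE]
Op 3: a = realloc(a, 29) -> a = 2; heap: [0-0 FREE][1-1 ALLOC][2-30 ALLOC][31-63 FREE]
Op 4: free(b) -> (freed b); heap: [0-1 FREE][2-30 ALLOC][31-63 FREE]
Op 5: free(a) -> (freed a); heap: [0-63 FREE]
Op 6: c = malloc(10) -> c = 0; heap: [0-9 ALLOC][10-63 FREE]
Op 7: free(c) -> (freed c); heap: [0-63 FREE]
Op 8: d = malloc(21) -> d = 0; heap: [0-20 ALLOC][21-63 FREE]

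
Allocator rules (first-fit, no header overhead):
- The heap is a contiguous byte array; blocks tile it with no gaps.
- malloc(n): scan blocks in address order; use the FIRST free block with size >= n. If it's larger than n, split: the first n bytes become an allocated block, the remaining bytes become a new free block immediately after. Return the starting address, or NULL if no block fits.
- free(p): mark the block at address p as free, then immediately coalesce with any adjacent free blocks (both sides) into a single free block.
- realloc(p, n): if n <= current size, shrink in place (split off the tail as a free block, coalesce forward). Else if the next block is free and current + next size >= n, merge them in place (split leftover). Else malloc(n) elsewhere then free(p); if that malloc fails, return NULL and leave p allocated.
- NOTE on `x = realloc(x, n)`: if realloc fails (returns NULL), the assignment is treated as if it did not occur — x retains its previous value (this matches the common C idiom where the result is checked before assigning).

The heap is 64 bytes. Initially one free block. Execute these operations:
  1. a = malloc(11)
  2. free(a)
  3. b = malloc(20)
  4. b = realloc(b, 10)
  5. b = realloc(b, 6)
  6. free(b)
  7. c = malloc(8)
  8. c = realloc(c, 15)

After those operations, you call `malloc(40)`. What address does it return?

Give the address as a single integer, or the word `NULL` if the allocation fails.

Answer: 15

Derivation:
Op 1: a = malloc(11) -> a = 0; heap: [0-10 ALLOC][11-63 FREE]
Op 2: free(a) -> (freed a); heap: [0-63 FREE]
Op 3: b = malloc(20) -> b = 0; heap: [0-19 ALLOC][20-63 FREE]
Op 4: b = realloc(b, 10) -> b = 0; heap: [0-9 ALLOC][10-63 FREE]
Op 5: b = realloc(b, 6) -> b = 0; heap: [0-5 ALLOC][6-63 FREE]
Op 6: free(b) -> (freed b); heap: [0-63 FREE]
Op 7: c = malloc(8) -> c = 0; heap: [0-7 ALLOC][8-63 FREE]
Op 8: c = realloc(c, 15) -> c = 0; heap: [0-14 ALLOC][15-63 FREE]
malloc(40): first-fit scan over [0-14 ALLOC][15-63 FREE] -> 15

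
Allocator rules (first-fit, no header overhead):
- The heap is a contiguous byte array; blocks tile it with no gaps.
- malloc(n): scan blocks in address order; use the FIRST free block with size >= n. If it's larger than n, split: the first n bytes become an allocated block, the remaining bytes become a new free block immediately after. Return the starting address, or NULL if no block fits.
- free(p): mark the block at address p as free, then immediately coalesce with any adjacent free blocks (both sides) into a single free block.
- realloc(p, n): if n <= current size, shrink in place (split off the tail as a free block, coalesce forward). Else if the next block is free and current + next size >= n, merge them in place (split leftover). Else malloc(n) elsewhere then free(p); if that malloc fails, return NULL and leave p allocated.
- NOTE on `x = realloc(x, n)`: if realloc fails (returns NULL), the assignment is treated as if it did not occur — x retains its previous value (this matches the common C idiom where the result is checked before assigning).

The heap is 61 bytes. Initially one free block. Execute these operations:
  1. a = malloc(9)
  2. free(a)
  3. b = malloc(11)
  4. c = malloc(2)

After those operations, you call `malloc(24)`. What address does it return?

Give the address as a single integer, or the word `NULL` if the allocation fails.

Op 1: a = malloc(9) -> a = 0; heap: [0-8 ALLOC][9-60 FREE]
Op 2: free(a) -> (freed a); heap: [0-60 FREE]
Op 3: b = malloc(11) -> b = 0; heap: [0-10 ALLOC][11-60 FREE]
Op 4: c = malloc(2) -> c = 11; heap: [0-10 ALLOC][11-12 ALLOC][13-60 FREE]
malloc(24): first-fit scan over [0-10 ALLOC][11-12 ALLOC][13-60 FREE] -> 13

Answer: 13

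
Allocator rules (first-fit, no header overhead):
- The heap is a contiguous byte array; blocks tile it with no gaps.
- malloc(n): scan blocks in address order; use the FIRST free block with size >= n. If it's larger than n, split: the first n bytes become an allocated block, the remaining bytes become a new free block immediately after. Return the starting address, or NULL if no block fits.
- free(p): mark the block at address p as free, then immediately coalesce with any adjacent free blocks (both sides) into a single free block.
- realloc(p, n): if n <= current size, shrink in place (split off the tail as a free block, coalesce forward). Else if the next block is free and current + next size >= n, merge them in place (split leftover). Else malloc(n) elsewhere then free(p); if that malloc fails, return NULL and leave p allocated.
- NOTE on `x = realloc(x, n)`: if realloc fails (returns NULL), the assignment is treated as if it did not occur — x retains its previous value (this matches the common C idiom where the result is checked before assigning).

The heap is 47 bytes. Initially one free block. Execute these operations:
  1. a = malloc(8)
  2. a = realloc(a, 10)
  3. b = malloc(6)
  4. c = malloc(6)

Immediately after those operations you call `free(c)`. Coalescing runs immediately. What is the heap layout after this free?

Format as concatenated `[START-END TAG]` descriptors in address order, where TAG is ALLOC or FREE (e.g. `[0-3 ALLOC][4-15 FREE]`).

Op 1: a = malloc(8) -> a = 0; heap: [0-7 ALLOC][8-46 FREE]
Op 2: a = realloc(a, 10) -> a = 0; heap: [0-9 ALLOC][10-46 FREE]
Op 3: b = malloc(6) -> b = 10; heap: [0-9 ALLOC][10-15 ALLOC][16-46 FREE]
Op 4: c = malloc(6) -> c = 16; heap: [0-9 ALLOC][10-15 ALLOC][16-21 ALLOC][22-46 FREE]
free(c): c = 16 -> block [16-21 ALLOC]; mark free, coalesce with adjacent free neighbors -> [0-9 ALLOC][10-15 ALLOC][16-46 FREE]

Answer: [0-9 ALLOC][10-15 ALLOC][16-46 FREE]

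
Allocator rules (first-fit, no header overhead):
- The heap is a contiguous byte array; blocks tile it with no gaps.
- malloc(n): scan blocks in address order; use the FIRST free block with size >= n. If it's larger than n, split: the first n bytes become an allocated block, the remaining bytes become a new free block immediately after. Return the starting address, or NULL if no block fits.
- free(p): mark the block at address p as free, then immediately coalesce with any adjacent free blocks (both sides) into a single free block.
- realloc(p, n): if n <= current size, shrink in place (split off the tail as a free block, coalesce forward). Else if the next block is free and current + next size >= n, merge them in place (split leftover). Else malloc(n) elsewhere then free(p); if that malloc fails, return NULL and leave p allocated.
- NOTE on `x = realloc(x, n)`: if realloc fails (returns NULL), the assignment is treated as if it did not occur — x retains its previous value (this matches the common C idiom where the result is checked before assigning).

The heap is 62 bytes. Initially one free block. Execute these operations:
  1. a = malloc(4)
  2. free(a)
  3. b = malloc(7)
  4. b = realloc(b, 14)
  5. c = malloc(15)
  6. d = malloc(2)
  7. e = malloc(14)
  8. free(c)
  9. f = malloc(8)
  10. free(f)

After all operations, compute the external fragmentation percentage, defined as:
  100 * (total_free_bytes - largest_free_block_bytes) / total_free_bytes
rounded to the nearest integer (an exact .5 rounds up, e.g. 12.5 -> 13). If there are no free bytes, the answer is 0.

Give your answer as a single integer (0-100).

Op 1: a = malloc(4) -> a = 0; heap: [0-3 ALLOC][4-61 FREE]
Op 2: free(a) -> (freed a); heap: [0-61 FREE]
Op 3: b = malloc(7) -> b = 0; heap: [0-6 ALLOC][7-61 FREE]
Op 4: b = realloc(b, 14) -> b = 0; heap: [0-13 ALLOC][14-61 FREE]
Op 5: c = malloc(15) -> c = 14; heap: [0-13 ALLOC][14-28 ALLOC][29-61 FREE]
Op 6: d = malloc(2) -> d = 29; heap: [0-13 ALLOC][14-28 ALLOC][29-30 ALLOC][31-61 FREE]
Op 7: e = malloc(14) -> e = 31; heap: [0-13 ALLOC][14-28 ALLOC][29-30 ALLOC][31-44 ALLOC][45-61 FREE]
Op 8: free(c) -> (freed c); heap: [0-13 ALLOC][14-28 FREE][29-30 ALLOC][31-44 ALLOC][45-61 FREE]
Op 9: f = malloc(8) -> f = 14; heap: [0-13 ALLOC][14-21 ALLOC][22-28 FREE][29-30 ALLOC][31-44 ALLOC][45-61 FREE]
Op 10: free(f) -> (freed f); heap: [0-13 ALLOC][14-28 FREE][29-30 ALLOC][31-44 ALLOC][45-61 FREE]
Free blocks: [15 17] total_free=32 largest=17 -> 100*(32-17)/32 = 1500/32 = 46.875 -> rounds to 47

Answer: 47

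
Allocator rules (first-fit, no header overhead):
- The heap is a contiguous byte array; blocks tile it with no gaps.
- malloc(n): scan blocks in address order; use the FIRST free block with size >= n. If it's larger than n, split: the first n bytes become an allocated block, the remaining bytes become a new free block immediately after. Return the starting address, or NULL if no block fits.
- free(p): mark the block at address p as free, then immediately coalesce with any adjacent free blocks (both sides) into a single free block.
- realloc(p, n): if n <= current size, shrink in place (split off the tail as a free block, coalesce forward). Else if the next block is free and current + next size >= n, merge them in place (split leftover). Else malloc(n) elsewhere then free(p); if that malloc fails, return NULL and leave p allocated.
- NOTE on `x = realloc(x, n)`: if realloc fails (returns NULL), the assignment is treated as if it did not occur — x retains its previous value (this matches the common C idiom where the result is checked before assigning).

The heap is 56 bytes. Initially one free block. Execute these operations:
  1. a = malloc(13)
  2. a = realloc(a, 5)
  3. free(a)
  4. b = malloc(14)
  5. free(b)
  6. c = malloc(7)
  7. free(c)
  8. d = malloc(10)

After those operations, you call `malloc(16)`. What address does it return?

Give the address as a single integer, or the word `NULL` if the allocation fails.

Op 1: a = malloc(13) -> a = 0; heap: [0-12 ALLOC][13-55 FREE]
Op 2: a = realloc(a, 5) -> a = 0; heap: [0-4 ALLOC][5-55 FREE]
Op 3: free(a) -> (freed a); heap: [0-55 FREE]
Op 4: b = malloc(14) -> b = 0; heap: [0-13 ALLOC][14-55 FREE]
Op 5: free(b) -> (freed b); heap: [0-55 FREE]
Op 6: c = malloc(7) -> c = 0; heap: [0-6 ALLOC][7-55 FREE]
Op 7: free(c) -> (freed c); heap: [0-55 FREE]
Op 8: d = malloc(10) -> d = 0; heap: [0-9 ALLOC][10-55 FREE]
malloc(16): first-fit scan over [0-9 ALLOC][10-55 FREE] -> 10

Answer: 10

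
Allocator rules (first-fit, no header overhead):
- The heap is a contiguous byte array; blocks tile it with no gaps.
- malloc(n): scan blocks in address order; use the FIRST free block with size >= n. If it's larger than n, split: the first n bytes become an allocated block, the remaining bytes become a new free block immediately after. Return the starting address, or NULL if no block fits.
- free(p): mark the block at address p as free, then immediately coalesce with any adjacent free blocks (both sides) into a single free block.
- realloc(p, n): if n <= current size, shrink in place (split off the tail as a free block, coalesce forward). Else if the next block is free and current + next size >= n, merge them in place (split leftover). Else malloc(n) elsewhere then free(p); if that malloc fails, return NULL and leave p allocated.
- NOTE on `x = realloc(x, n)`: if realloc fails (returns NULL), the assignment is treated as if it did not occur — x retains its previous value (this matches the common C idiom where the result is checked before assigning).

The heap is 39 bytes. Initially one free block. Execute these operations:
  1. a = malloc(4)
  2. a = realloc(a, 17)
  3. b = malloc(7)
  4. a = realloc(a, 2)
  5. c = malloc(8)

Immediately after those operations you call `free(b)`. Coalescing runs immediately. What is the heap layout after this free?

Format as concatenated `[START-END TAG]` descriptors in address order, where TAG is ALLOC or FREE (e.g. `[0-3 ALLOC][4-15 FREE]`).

Answer: [0-1 ALLOC][2-9 ALLOC][10-38 FREE]

Derivation:
Op 1: a = malloc(4) -> a = 0; heap: [0-3 ALLOC][4-38 FREE]
Op 2: a = realloc(a, 17) -> a = 0; heap: [0-16 ALLOC][17-38 FREE]
Op 3: b = malloc(7) -> b = 17; heap: [0-16 ALLOC][17-23 ALLOC][24-38 FREE]
Op 4: a = realloc(a, 2) -> a = 0; heap: [0-1 ALLOC][2-16 FREE][17-23 ALLOC][24-38 FREE]
Op 5: c = malloc(8) -> c = 2; heap: [0-1 ALLOC][2-9 ALLOC][10-16 FREE][17-23 ALLOC][24-38 FREE]
free(b): b = 17 -> block [17-23 ALLOC]; mark free, coalesce with adjacent free neighbors -> [0-1 ALLOC][2-9 ALLOC][10-38 FREE]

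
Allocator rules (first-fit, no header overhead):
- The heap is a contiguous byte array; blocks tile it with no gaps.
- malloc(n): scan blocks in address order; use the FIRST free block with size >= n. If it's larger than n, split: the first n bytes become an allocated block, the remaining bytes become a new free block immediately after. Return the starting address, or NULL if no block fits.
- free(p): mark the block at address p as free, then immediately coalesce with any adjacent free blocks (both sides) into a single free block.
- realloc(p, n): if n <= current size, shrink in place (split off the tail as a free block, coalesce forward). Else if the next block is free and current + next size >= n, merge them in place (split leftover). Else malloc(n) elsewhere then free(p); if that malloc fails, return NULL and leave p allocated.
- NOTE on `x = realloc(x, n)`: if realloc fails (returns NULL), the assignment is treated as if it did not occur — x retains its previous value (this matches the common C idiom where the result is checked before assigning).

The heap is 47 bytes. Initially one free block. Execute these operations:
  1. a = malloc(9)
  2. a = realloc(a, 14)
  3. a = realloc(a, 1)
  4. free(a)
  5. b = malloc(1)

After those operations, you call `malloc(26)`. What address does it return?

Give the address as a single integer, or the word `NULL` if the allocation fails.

Op 1: a = malloc(9) -> a = 0; heap: [0-8 ALLOC][9-46 FREE]
Op 2: a = realloc(a, 14) -> a = 0; heap: [0-13 ALLOC][14-46 FREE]
Op 3: a = realloc(a, 1) -> a = 0; heap: [0-0 ALLOC][1-46 FREE]
Op 4: free(a) -> (freed a); heap: [0-46 FREE]
Op 5: b = malloc(1) -> b = 0; heap: [0-0 ALLOC][1-46 FREE]
malloc(26): first-fit scan over [0-0 ALLOC][1-46 FREE] -> 1

Answer: 1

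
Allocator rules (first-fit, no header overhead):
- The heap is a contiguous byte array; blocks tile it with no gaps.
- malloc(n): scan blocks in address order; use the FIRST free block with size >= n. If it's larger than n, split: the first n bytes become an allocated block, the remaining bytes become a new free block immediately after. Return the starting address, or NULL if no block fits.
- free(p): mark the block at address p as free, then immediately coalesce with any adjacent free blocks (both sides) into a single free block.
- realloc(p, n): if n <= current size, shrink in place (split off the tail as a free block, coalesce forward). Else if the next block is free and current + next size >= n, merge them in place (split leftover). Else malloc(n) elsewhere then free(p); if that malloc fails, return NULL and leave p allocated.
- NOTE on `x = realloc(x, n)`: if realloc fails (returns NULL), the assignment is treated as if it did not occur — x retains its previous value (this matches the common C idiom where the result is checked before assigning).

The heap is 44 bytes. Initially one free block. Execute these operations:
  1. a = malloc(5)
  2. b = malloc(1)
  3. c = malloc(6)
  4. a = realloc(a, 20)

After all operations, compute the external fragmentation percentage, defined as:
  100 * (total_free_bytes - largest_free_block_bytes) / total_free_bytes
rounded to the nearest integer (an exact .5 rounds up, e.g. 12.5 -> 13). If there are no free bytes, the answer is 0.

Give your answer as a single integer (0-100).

Answer: 29

Derivation:
Op 1: a = malloc(5) -> a = 0; heap: [0-4 ALLOC][5-43 FREE]
Op 2: b = malloc(1) -> b = 5; heap: [0-4 ALLOC][5-5 ALLOC][6-43 FREE]
Op 3: c = malloc(6) -> c = 6; heap: [0-4 ALLOC][5-5 ALLOC][6-11 ALLOC][12-43 FREE]
Op 4: a = realloc(a, 20) -> a = 12; heap: [0-4 FREE][5-5 ALLOC][6-11 ALLOC][12-31 ALLOC][32-43 FREE]
Free blocks: [5 12] total_free=17 largest=12 -> 100*(17-12)/17 = 500/17 ≈ 29.412 -> rounds to 29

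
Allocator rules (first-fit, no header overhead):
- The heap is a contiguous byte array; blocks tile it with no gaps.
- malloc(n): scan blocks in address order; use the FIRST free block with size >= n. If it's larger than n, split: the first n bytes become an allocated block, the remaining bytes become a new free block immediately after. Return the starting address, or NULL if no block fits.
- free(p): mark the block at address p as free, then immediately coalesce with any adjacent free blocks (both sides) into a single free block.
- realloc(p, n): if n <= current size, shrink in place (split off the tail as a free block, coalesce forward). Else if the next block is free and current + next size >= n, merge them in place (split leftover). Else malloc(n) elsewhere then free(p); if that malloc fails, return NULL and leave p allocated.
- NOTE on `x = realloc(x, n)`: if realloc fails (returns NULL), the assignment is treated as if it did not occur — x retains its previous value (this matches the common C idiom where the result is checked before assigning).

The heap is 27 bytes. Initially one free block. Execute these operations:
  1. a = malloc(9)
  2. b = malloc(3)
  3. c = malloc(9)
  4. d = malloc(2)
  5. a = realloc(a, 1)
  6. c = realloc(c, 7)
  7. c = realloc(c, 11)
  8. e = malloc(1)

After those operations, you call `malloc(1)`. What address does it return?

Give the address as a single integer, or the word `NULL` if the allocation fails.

Op 1: a = malloc(9) -> a = 0; heap: [0-8 ALLOC][9-26 FREE]
Op 2: b = malloc(3) -> b = 9; heap: [0-8 ALLOC][9-11 ALLOC][12-26 FREE]
Op 3: c = malloc(9) -> c = 12; heap: [0-8 ALLOC][9-11 ALLOC][12-20 ALLOC][21-26 FREE]
Op 4: d = malloc(2) -> d = 21; heap: [0-8 ALLOC][9-11 ALLOC][12-20 ALLOC][21-22 ALLOC][23-26 FREE]
Op 5: a = realloc(a, 1) -> a = 0; heap: [0-0 ALLOC][1-8 FREE][9-11 ALLOC][12-20 ALLOC][21-22 ALLOC][23-26 FREE]
Op 6: c = realloc(c, 7) -> c = 12; heap: [0-0 ALLOC][1-8 FREE][9-11 ALLOC][12-18 ALLOC][19-20 FREE][21-22 ALLOC][23-26 FREE]
Op 7: c = realloc(c, 11) -> NULL (c unchanged); heap: [0-0 ALLOC][1-8 FREE][9-11 ALLOC][12-18 ALLOC][19-20 FREE][21-22 ALLOC][23-26 FREE]
Op 8: e = malloc(1) -> e = 1; heap: [0-0 ALLOC][1-1 ALLOC][2-8 FREE][9-11 ALLOC][12-18 ALLOC][19-20 FREE][21-22 ALLOC][23-26 FREE]
malloc(1): first-fit scan over [0-0 ALLOC][1-1 ALLOC][2-8 FREE][9-11 ALLOC][12-18 ALLOC][19-20 FREE][21-22 ALLOC][23-26 FREE] -> 2

Answer: 2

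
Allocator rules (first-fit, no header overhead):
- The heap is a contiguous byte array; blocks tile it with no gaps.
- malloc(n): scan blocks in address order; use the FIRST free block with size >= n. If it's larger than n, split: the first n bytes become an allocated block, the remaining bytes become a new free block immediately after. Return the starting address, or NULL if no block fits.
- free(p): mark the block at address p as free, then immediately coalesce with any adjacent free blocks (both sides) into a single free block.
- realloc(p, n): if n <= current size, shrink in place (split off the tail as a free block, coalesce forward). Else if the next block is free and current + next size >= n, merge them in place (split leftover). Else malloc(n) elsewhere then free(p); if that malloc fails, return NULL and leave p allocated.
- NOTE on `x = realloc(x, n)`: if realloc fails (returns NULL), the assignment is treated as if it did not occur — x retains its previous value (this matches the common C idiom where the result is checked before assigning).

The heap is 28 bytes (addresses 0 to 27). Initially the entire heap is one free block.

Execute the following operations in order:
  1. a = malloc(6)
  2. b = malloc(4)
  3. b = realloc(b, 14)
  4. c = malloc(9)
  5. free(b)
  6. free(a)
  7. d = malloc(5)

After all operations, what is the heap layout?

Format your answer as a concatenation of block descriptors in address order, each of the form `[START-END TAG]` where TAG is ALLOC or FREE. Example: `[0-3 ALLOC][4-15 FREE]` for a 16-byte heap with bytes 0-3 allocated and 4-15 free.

Answer: [0-4 ALLOC][5-27 FREE]

Derivation:
Op 1: a = malloc(6) -> a = 0; heap: [0-5 ALLOC][6-27 FREE]
Op 2: b = malloc(4) -> b = 6; heap: [0-5 ALLOC][6-9 ALLOC][10-27 FREE]
Op 3: b = realloc(b, 14) -> b = 6; heap: [0-5 ALLOC][6-19 ALLOC][20-27 FREE]
Op 4: c = malloc(9) -> c = NULL; heap: [0-5 ALLOC][6-19 ALLOC][20-27 FREE]
Op 5: free(b) -> (freed b); heap: [0-5 ALLOC][6-27 FREE]
Op 6: free(a) -> (freed a); heap: [0-27 FREE]
Op 7: d = malloc(5) -> d = 0; heap: [0-4 ALLOC][5-27 FREE]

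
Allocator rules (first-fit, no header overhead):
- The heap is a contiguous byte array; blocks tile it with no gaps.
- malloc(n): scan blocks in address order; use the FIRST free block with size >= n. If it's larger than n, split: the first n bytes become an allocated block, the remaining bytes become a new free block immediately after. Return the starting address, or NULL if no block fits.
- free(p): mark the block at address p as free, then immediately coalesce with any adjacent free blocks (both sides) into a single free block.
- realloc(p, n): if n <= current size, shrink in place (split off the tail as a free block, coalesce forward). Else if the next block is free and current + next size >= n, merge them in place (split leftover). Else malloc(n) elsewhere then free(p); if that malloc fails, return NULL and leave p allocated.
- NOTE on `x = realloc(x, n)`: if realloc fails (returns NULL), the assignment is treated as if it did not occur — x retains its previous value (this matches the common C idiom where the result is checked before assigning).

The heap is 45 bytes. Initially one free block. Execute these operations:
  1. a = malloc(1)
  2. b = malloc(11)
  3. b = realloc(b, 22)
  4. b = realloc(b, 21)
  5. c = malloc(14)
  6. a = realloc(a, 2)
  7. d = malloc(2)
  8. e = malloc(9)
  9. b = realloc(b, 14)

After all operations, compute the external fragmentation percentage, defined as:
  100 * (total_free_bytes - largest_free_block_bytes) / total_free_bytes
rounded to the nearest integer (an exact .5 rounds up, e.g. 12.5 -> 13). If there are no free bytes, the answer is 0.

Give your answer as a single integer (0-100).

Answer: 46

Derivation:
Op 1: a = malloc(1) -> a = 0; heap: [0-0 ALLOC][1-44 FREE]
Op 2: b = malloc(11) -> b = 1; heap: [0-0 ALLOC][1-11 ALLOC][12-44 FREE]
Op 3: b = realloc(b, 22) -> b = 1; heap: [0-0 ALLOC][1-22 ALLOC][23-44 FREE]
Op 4: b = realloc(b, 21) -> b = 1; heap: [0-0 ALLOC][1-21 ALLOC][22-44 FREE]
Op 5: c = malloc(14) -> c = 22; heap: [0-0 ALLOC][1-21 ALLOC][22-35 ALLOC][36-44 FREE]
Op 6: a = realloc(a, 2) -> a = 36; heap: [0-0 FREE][1-21 ALLOC][22-35 ALLOC][36-37 ALLOC][38-44 FREE]
Op 7: d = malloc(2) -> d = 38; heap: [0-0 FREE][1-21 ALLOC][22-35 ALLOC][36-37 ALLOC][38-39 ALLOC][40-44 FREE]
Op 8: e = malloc(9) -> e = NULL; heap: [0-0 FREE][1-21 ALLOC][22-35 ALLOC][36-37 ALLOC][38-39 ALLOC][40-44 FREE]
Op 9: b = realloc(b, 14) -> b = 1; heap: [0-0 FREE][1-14 ALLOC][15-21 FREE][22-35 ALLOC][36-37 ALLOC][38-39 ALLOC][40-44 FREE]
Free blocks: [1 7 5] total_free=13 largest=7 -> 100*(13-7)/13 = 600/13 ≈ 46.154 -> rounds to 46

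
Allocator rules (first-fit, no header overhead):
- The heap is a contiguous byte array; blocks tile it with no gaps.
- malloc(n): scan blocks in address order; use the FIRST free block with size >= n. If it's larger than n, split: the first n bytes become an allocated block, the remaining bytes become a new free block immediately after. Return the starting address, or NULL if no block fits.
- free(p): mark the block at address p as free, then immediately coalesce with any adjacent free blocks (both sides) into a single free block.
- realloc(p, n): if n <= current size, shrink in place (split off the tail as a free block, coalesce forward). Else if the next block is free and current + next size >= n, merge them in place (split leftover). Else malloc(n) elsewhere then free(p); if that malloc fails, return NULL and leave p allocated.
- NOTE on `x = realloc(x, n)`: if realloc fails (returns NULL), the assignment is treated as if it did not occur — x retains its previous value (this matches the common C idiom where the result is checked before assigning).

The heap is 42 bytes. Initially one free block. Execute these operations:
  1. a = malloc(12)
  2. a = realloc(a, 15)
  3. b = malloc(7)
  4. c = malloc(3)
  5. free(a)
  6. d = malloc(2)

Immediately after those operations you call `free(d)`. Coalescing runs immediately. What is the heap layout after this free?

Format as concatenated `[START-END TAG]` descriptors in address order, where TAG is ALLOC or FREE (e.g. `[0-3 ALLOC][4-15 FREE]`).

Op 1: a = malloc(12) -> a = 0; heap: [0-11 ALLOC][12-41 FREE]
Op 2: a = realloc(a, 15) -> a = 0; heap: [0-14 ALLOC][15-41 FREE]
Op 3: b = malloc(7) -> b = 15; heap: [0-14 ALLOC][15-21 ALLOC][22-41 FREE]
Op 4: c = malloc(3) -> c = 22; heap: [0-14 ALLOC][15-21 ALLOC][22-24 ALLOC][25-41 FREE]
Op 5: free(a) -> (freed a); heap: [0-14 FREE][15-21 ALLOC][22-24 ALLOC][25-41 FREE]
Op 6: d = malloc(2) -> d = 0; heap: [0-1 ALLOC][2-14 FREE][15-21 ALLOC][22-24 ALLOC][25-41 FREE]
free(d): d = 0 -> block [0-1 ALLOC]; mark free, coalesce with adjacent free neighbors -> [0-14 FREE][15-21 ALLOC][22-24 ALLOC][25-41 FREE]

Answer: [0-14 FREE][15-21 ALLOC][22-24 ALLOC][25-41 FREE]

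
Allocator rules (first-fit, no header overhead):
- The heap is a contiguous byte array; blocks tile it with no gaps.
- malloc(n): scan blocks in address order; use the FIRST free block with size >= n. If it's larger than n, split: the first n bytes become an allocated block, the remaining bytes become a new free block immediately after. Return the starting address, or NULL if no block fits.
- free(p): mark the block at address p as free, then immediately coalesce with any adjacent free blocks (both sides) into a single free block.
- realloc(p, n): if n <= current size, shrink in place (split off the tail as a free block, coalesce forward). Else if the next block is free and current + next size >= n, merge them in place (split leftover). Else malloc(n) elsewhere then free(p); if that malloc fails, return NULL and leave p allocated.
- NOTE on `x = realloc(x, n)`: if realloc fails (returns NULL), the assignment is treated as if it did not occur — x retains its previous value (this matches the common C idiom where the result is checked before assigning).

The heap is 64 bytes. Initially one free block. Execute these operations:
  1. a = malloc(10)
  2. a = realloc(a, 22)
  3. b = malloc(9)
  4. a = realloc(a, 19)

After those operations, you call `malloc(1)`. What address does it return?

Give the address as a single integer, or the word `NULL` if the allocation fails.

Op 1: a = malloc(10) -> a = 0; heap: [0-9 ALLOC][10-63 FREE]
Op 2: a = realloc(a, 22) -> a = 0; heap: [0-21 ALLOC][22-63 FREE]
Op 3: b = malloc(9) -> b = 22; heap: [0-21 ALLOC][22-30 ALLOC][31-63 FREE]
Op 4: a = realloc(a, 19) -> a = 0; heap: [0-18 ALLOC][19-21 FREE][22-30 ALLOC][31-63 FREE]
malloc(1): first-fit scan over [0-18 ALLOC][19-21 FREE][22-30 ALLOC][31-63 FREE] -> 19

Answer: 19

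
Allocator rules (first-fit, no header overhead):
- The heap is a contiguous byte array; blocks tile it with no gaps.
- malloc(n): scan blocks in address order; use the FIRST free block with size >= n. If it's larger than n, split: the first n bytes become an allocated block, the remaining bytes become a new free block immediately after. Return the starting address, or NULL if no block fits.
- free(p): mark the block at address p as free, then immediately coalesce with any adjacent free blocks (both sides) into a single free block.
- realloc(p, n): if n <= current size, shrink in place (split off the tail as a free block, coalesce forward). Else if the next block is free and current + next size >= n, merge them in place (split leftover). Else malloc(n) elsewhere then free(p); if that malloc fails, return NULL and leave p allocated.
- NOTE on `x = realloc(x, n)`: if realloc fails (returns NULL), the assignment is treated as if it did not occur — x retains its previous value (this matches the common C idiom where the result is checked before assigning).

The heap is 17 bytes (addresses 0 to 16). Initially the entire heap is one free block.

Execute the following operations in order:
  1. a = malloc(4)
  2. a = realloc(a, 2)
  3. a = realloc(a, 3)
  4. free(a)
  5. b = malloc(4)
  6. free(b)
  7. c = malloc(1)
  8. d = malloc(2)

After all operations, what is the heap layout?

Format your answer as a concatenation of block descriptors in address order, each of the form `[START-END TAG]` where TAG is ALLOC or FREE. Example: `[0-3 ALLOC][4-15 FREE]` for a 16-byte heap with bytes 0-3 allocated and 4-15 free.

Op 1: a = malloc(4) -> a = 0; heap: [0-3 ALLOC][4-16 FREE]
Op 2: a = realloc(a, 2) -> a = 0; heap: [0-1 ALLOC][2-16 FREE]
Op 3: a = realloc(a, 3) -> a = 0; heap: [0-2 ALLOC][3-16 FREE]
Op 4: free(a) -> (freed a); heap: [0-16 FREE]
Op 5: b = malloc(4) -> b = 0; heap: [0-3 ALLOC][4-16 FREE]
Op 6: free(b) -> (freed b); heap: [0-16 FREE]
Op 7: c = malloc(1) -> c = 0; heap: [0-0 ALLOC][1-16 FREE]
Op 8: d = malloc(2) -> d = 1; heap: [0-0 ALLOC][1-2 ALLOC][3-16 FREE]

Answer: [0-0 ALLOC][1-2 ALLOC][3-16 FREE]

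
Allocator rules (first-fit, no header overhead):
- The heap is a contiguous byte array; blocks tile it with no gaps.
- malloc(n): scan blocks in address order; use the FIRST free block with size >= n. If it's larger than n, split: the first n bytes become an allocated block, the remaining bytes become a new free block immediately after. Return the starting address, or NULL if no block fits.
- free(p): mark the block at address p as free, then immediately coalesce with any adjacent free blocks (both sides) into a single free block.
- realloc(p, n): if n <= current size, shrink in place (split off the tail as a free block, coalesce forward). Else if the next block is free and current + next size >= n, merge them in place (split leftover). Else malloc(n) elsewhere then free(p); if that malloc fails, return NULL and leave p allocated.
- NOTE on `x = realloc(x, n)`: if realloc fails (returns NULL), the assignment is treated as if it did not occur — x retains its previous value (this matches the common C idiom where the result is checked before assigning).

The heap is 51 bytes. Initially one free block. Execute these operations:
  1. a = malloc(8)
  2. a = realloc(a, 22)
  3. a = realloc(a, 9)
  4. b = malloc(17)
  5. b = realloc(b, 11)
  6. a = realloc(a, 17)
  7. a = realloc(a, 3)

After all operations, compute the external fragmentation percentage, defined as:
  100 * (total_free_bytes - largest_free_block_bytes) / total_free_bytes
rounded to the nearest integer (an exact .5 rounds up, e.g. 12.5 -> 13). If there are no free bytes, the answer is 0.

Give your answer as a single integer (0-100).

Answer: 24

Derivation:
Op 1: a = malloc(8) -> a = 0; heap: [0-7 ALLOC][8-50 FREE]
Op 2: a = realloc(a, 22) -> a = 0; heap: [0-21 ALLOC][22-50 FREE]
Op 3: a = realloc(a, 9) -> a = 0; heap: [0-8 ALLOC][9-50 FREE]
Op 4: b = malloc(17) -> b = 9; heap: [0-8 ALLOC][9-25 ALLOC][26-50 FREE]
Op 5: b = realloc(b, 11) -> b = 9; heap: [0-8 ALLOC][9-19 ALLOC][20-50 FREE]
Op 6: a = realloc(a, 17) -> a = 20; heap: [0-8 FREE][9-19 ALLOC][20-36 ALLOC][37-50 FREE]
Op 7: a = realloc(a, 3) -> a = 20; heap: [0-8 FREE][9-19 ALLOC][20-22 ALLOC][23-50 FREE]
Free blocks: [9 28] total_free=37 largest=28 -> 100*(37-28)/37 = 900/37 ≈ 24.324 -> rounds to 24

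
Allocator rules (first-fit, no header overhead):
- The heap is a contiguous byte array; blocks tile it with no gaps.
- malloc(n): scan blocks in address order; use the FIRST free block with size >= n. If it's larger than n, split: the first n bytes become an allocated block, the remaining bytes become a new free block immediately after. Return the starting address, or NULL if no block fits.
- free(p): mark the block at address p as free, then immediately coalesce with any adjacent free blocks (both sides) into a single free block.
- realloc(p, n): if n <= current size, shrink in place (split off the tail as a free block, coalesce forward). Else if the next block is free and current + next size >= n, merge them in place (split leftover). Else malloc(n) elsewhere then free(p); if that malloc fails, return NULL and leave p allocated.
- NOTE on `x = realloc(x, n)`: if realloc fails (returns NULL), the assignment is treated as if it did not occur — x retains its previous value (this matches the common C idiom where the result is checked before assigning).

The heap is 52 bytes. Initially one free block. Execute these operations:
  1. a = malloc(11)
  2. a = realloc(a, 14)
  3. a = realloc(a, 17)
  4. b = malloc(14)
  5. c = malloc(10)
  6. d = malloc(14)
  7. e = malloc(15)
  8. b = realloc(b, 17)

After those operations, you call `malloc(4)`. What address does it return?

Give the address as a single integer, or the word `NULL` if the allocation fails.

Op 1: a = malloc(11) -> a = 0; heap: [0-10 ALLOC][11-51 FREE]
Op 2: a = realloc(a, 14) -> a = 0; heap: [0-13 ALLOC][14-51 FREE]
Op 3: a = realloc(a, 17) -> a = 0; heap: [0-16 ALLOC][17-51 FREE]
Op 4: b = malloc(14) -> b = 17; heap: [0-16 ALLOC][17-30 ALLOC][31-51 FREE]
Op 5: c = malloc(10) -> c = 31; heap: [0-16 ALLOC][17-30 ALLOC][31-40 ALLOC][41-51 FREE]
Op 6: d = malloc(14) -> d = NULL; heap: [0-16 ALLOC][17-30 ALLOC][31-40 ALLOC][41-51 FREE]
Op 7: e = malloc(15) -> e = NULL; heap: [0-16 ALLOC][17-30 ALLOC][31-40 ALLOC][41-51 FREE]
Op 8: b = realloc(b, 17) -> NULL (b unchanged); heap: [0-16 ALLOC][17-30 ALLOC][31-40 ALLOC][41-51 FREE]
malloc(4): first-fit scan over [0-16 ALLOC][17-30 ALLOC][31-40 ALLOC][41-51 FREE] -> 41

Answer: 41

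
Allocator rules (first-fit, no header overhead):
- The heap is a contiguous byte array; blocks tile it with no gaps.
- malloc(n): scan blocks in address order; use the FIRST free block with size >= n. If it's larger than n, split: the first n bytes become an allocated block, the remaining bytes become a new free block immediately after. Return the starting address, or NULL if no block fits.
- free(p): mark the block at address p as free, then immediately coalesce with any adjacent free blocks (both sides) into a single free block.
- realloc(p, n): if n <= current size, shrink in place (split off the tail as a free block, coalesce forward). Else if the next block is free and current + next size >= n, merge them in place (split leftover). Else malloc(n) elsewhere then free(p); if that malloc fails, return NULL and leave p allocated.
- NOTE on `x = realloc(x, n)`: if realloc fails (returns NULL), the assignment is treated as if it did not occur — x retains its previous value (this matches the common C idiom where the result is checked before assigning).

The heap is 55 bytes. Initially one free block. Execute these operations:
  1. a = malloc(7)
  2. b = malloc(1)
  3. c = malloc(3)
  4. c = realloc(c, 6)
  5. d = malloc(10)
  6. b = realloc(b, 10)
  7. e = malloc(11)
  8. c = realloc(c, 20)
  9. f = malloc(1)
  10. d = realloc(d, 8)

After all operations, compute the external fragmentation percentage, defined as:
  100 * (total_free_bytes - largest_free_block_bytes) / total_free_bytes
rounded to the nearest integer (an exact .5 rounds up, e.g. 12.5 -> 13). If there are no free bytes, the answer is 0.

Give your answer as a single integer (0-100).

Answer: 17

Derivation:
Op 1: a = malloc(7) -> a = 0; heap: [0-6 ALLOC][7-54 FREE]
Op 2: b = malloc(1) -> b = 7; heap: [0-6 ALLOC][7-7 ALLOC][8-54 FREE]
Op 3: c = malloc(3) -> c = 8; heap: [0-6 ALLOC][7-7 ALLOC][8-10 ALLOC][11-54 FREE]
Op 4: c = realloc(c, 6) -> c = 8; heap: [0-6 ALLOC][7-7 ALLOC][8-13 ALLOC][14-54 FREE]
Op 5: d = malloc(10) -> d = 14; heap: [0-6 ALLOC][7-7 ALLOC][8-13 ALLOC][14-23 ALLOC][24-54 FREE]
Op 6: b = realloc(b, 10) -> b = 24; heap: [0-6 ALLOC][7-7 FREE][8-13 ALLOC][14-23 ALLOC][24-33 ALLOC][34-54 FREE]
Op 7: e = malloc(11) -> e = 34; heap: [0-6 ALLOC][7-7 FREE][8-13 ALLOC][14-23 ALLOC][24-33 ALLOC][34-44 ALLOC][45-54 FREE]
Op 8: c = realloc(c, 20) -> NULL (c unchanged); heap: [0-6 ALLOC][7-7 FREE][8-13 ALLOC][14-23 ALLOC][24-33 ALLOC][34-44 ALLOC][45-54 FREE]
Op 9: f = malloc(1) -> f = 7; heap: [0-6 ALLOC][7-7 ALLOC][8-13 ALLOC][14-23 ALLOC][24-33 ALLOC][34-44 ALLOC][45-54 FREE]
Op 10: d = realloc(d, 8) -> d = 14; heap: [0-6 ALLOC][7-7 ALLOC][8-13 ALLOC][14-21 ALLOC][22-23 FREE][24-33 ALLOC][34-44 ALLOC][45-54 FREE]
Free blocks: [2 10] total_free=12 largest=10 -> 100*(12-10)/12 = 200/12 ≈ 16.667 -> rounds to 17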